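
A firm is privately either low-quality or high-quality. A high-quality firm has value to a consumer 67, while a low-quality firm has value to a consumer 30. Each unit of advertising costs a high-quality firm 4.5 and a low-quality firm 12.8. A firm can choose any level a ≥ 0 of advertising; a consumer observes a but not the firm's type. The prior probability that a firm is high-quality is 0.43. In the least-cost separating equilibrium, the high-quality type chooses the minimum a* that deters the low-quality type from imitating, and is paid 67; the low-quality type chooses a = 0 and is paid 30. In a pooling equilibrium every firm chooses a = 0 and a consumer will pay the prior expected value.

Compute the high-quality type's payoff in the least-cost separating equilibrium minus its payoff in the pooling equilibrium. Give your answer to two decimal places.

8.08

Least-cost separating signal: a* solves 30 = 67 − 12.8·a*, so a* = (67 − 30)/12.8 ≈ 2.8906.
High-quality type's separating payoff: 67 − 4.5 × a* = 67 − 4.5 × (67 − 30)/12.8 = 67 − 166.5/12.8 ≈ 53.9922.
Pooling payoff: 0.43 × 67 + 0.57 × 30 = 45.91.
Difference: 53.9922 − 45.91 = 8.0822, i.e. 8.08 to two decimal places.
The high-quality type prefers to separate.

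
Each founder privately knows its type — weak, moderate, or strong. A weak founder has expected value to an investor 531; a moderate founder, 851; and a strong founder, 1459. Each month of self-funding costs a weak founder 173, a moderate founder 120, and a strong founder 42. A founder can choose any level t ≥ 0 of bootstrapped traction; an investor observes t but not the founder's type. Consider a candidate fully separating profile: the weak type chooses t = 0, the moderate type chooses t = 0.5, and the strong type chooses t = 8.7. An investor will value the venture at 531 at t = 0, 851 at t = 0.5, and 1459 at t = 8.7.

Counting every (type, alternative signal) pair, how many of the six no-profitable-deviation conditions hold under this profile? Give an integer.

Strong (own payoff 1459 − 42×8.7 = 1093.6): to t=0 gives 531 → no gain ✓; to t=0.5 gives 851 − 42×0.5 = 830 → no gain ✓.
Weak (own payoff 531): to t=0.5 gives 851 − 173×0.5 = 764.5 → profitable ✗; to t=8.7 gives 1459 − 173×8.7 = -46.1 → no gain ✓.
Moderate (own payoff 851 − 120×0.5 = 791): to t=0 gives 531 → no gain ✓; to t=8.7 gives 1459 − 120×8.7 = 415 → no gain ✓.
5 of the 6 constraints hold; not an equilibrium.

5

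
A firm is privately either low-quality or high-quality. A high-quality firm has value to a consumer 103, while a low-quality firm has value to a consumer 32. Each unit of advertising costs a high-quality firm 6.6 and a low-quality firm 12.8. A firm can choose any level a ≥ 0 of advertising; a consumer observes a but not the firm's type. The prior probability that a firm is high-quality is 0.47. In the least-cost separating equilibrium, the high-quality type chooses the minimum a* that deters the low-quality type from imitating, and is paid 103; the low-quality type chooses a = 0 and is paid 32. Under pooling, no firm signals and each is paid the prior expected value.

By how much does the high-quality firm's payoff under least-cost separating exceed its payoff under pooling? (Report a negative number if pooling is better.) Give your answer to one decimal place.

1.0

Least-cost separating signal: a* solves 32 = 103 − 12.8·a*, so a* = (103 − 32)/12.8 ≈ 5.5469.
High-quality type's separating payoff: 103 − 6.6 × a* = 103 − 6.6 × (103 − 32)/12.8 = 103 − 468.6/12.8 ≈ 66.391.
Pooling payoff: 0.47 × 103 + 0.53 × 32 = 65.37.
Difference: 66.391 − 65.37 = 1.021, i.e. 1.0 to one decimal place.
The high-quality type prefers to separate.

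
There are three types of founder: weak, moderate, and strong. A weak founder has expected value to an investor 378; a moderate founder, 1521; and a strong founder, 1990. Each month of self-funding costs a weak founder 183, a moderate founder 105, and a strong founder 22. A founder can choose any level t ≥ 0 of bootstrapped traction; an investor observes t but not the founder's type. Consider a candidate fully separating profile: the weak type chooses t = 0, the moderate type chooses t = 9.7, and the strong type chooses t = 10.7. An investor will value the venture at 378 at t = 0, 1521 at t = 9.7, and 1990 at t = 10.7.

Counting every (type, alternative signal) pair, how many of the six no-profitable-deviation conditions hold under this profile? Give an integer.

5

Weak (own payoff 378): to t=9.7 gives 1521 − 183×9.7 = -254.1 → no gain ✓; to t=10.7 gives 1990 − 183×10.7 = 31.9 → no gain ✓.
Moderate (own payoff 1521 − 105×9.7 = 502.5): to t=0 gives 378 → no gain ✓; to t=10.7 gives 1990 − 105×10.7 = 866.5 → profitable ✗.
Strong (own payoff 1990 − 22×10.7 = 1754.6): to t=0 gives 378 → no gain ✓; to t=9.7 gives 1521 − 22×9.7 = 1307.6 → no gain ✓.
5 of the 6 constraints hold; not an equilibrium.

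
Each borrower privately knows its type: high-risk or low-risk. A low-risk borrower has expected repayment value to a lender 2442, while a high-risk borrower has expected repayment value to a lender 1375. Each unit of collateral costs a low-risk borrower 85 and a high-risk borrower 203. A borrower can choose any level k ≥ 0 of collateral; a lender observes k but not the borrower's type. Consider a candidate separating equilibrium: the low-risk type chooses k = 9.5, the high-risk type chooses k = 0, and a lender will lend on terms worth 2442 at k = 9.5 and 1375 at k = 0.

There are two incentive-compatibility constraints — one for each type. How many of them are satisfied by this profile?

Low-risk type: signal → 2442 − 85 × 9.5 = 1634.5; deviate to 0 → 1375. IC holds (1634.5 ≥ 1375).
High-risk type: stay at 0 → 1375; mimic → 2442 − 203 × 9.5 = 513.5. IC holds (1375 ≥ 513.5).
2 of 2 constraints hold, so this is a separating equilibrium.

2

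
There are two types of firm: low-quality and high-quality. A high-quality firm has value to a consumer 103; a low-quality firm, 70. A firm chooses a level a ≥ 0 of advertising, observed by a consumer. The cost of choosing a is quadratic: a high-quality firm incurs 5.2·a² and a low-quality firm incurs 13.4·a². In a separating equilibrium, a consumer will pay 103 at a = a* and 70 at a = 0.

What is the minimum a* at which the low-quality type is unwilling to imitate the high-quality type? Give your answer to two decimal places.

The low-quality type at a = 0 receives 70; imitating at a* yields 103 − 13.4·a*².
Indifference: 70 = 103 − 13.4·a*², so a*² = (103 − 70) / 13.4 ≈ 2.4627.
a* = √2.4627 ≈ 1.57.

1.57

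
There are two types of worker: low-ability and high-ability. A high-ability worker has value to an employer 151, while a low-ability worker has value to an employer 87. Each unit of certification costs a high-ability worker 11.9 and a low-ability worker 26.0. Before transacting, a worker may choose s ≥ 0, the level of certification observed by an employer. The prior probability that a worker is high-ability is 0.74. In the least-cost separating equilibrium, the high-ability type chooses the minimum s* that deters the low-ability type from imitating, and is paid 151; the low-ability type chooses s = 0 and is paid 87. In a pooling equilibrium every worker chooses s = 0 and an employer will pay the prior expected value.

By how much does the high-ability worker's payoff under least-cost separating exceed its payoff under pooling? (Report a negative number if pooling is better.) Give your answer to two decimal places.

-12.65

Least-cost separating signal: s* solves 87 = 151 − 26.0·s*, so s* = (151 − 87)/26.0 ≈ 2.4615.
High-ability type's separating payoff: 151 − 11.9 × s* = 151 − 11.9 × (151 − 87)/26.0 = 151 − 761.6/26.0 ≈ 121.7077.
Pooling payoff: 0.74 × 151 + 0.26 × 87 = 134.36.
Difference: 121.7077 − 134.36 = -12.6523, i.e. -12.65 to two decimal places.
The high-ability type would prefer the pooling outcome.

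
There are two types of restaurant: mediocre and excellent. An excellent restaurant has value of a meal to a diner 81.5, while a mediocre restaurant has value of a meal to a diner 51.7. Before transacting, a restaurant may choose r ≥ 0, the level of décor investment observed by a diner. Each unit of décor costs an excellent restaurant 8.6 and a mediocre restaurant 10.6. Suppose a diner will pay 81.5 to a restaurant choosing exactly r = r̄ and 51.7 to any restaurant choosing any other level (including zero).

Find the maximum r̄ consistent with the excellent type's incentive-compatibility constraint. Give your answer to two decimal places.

3.47

Choosing r̄ yields the excellent type 81.5 − 8.6·r̄; choosing zero yields 51.7.
The excellent type is indifferent at 81.5 − 8.6·r̄ = 51.7, i.e. r̄ = (81.5 − 51.7) / 8.6 ≈ 3.47.
For any r̄ above 3.47 the excellent type would rather pool at zero, so separation collapses.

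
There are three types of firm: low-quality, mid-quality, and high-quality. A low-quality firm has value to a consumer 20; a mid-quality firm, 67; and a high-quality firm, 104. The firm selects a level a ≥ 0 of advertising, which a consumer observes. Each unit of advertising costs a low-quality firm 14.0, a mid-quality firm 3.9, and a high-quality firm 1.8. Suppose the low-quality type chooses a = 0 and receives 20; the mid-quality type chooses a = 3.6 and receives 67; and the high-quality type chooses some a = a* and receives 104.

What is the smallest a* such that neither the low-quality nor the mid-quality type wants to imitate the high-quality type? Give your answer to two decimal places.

Mid-quality type (on-path payoff 67 − 3.9×3.6 = 52.96) won't mimic when 52.96 ≥ 104 − 3.9·a*, i.e. a* ≥ 13.09.
Low-quality type (on-path payoff 20) won't mimic when 20 ≥ 104 − 14.0·a*, i.e. a* ≥ 6.00.
Both must hold, so a* = max(6.00, 13.09) = 13.09. The mid-quality type's constraint binds.

13.09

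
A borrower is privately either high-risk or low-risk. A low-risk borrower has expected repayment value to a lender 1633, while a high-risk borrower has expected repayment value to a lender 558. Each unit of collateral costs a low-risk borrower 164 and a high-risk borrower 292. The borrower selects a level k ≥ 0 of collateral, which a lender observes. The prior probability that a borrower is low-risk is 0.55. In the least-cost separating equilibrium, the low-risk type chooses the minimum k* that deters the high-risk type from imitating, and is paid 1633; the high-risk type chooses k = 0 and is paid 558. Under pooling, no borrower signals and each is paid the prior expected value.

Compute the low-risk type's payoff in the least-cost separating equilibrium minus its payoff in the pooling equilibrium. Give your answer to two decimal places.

-120.02

Least-cost separating signal: k* solves 558 = 1633 − 292·k*, so k* = (1633 − 558)/292 ≈ 3.6815.
Low-risk type's separating payoff: 1633 − 164 × k* = 1633 − 164 × (1633 − 558)/292 = 1633 − 176300/292 ≈ 1029.2329.
Pooling payoff: 0.55 × 1633 + 0.45 × 558 = 1149.25.
Difference: 1029.2329 − 1149.25 = -120.0171, i.e. -120.02 to two decimal places.
The low-risk type would prefer the pooling outcome.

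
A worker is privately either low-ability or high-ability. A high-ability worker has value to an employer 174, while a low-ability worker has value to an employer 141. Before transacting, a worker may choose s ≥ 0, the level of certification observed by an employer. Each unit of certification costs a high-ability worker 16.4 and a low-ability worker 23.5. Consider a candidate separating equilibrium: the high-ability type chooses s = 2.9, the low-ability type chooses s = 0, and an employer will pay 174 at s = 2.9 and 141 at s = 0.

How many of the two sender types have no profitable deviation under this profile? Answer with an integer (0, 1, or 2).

1

Low-ability type: stay at 0 → 141; mimic → 174 − 23.5 × 2.9 = 105.85. IC holds (141 ≥ 105.85).
High-ability type: signal → 174 − 16.4 × 2.9 = 126.44; deviate to 0 → 141. IC fails (126.44 < 141).
1 of 2 constraints hold, so this profile is not an equilibrium.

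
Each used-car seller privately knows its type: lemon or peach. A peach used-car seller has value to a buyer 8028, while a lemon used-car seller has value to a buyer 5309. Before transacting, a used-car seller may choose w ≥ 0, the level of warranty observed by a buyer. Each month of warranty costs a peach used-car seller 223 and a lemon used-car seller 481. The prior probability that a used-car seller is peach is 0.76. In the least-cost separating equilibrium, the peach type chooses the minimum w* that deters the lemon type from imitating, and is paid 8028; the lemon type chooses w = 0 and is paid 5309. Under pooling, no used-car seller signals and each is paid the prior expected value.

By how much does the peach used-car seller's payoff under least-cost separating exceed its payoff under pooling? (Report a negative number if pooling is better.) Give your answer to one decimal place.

-608.0

Least-cost separating signal: w* solves 5309 = 8028 − 481·w*, so w* = (8028 − 5309)/481 ≈ 5.6528.
Peach type's separating payoff: 8028 − 223 × w* = 8028 − 223 × (8028 − 5309)/481 = 8028 − 606337/481 ≈ 6767.424.
Pooling payoff: 0.76 × 8028 + 0.24 × 5309 = 7375.44.
Difference: 6767.424 − 7375.44 = -608.016, i.e. -608.0 to one decimal place.
The peach type would prefer the pooling outcome.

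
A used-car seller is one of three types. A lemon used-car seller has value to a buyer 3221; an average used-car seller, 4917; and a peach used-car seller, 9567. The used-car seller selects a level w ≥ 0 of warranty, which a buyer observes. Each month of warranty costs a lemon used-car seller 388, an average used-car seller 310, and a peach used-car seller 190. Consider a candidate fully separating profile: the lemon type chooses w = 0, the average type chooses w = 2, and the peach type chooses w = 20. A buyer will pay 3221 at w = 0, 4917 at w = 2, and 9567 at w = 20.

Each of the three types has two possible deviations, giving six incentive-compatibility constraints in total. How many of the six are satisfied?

Peach (own payoff 9567 − 190×20 = 5767): to w=0 gives 3221 → no gain ✓; to w=2 gives 4917 − 190×2 = 4537 → no gain ✓.
Lemon (own payoff 3221): to w=2 gives 4917 − 388×2 = 4141 → profitable ✗; to w=20 gives 9567 − 388×20 = 1807 → no gain ✓.
Average (own payoff 4917 − 310×2 = 4297): to w=0 gives 3221 → no gain ✓; to w=20 gives 9567 − 310×20 = 3367 → no gain ✓.
5 of the 6 constraints hold; not an equilibrium.

5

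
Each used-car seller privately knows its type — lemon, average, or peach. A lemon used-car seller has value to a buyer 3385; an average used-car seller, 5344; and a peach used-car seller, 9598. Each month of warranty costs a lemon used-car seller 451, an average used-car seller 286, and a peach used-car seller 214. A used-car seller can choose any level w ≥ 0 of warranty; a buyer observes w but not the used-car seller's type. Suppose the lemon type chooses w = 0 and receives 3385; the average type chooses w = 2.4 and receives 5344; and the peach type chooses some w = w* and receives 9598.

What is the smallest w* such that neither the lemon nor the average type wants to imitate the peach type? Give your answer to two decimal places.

17.27

Average type (on-path payoff 5344 − 286×2.4 = 4657.6) won't mimic when 4657.6 ≥ 9598 − 286·w*, i.e. w* ≥ 17.27.
Lemon type (on-path payoff 3385) won't mimic when 3385 ≥ 9598 − 451·w*, i.e. w* ≥ 13.78.
Both must hold, so w* = max(13.78, 17.27) = 17.27. The average type's constraint binds.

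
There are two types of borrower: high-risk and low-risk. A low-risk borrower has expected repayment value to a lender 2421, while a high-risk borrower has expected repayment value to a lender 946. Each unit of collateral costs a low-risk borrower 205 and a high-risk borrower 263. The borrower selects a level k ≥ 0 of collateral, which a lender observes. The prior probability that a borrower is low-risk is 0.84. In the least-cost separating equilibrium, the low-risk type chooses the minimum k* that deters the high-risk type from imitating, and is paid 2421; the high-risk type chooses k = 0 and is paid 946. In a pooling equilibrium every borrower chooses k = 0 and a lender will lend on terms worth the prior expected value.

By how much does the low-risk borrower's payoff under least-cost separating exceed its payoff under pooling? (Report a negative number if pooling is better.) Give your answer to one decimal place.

Least-cost separating signal: k* solves 946 = 2421 − 263·k*, so k* = (2421 − 946)/263 ≈ 5.6084.
Low-risk type's separating payoff: 2421 − 205 × k* = 2421 − 205 × (2421 − 946)/263 = 2421 − 302375/263 ≈ 1271.285.
Pooling payoff: 0.84 × 2421 + 0.16 × 946 = 2185.
Difference: 1271.285 − 2185 = -913.715, i.e. -913.7 to one decimal place.
The low-risk type would prefer the pooling outcome.

-913.7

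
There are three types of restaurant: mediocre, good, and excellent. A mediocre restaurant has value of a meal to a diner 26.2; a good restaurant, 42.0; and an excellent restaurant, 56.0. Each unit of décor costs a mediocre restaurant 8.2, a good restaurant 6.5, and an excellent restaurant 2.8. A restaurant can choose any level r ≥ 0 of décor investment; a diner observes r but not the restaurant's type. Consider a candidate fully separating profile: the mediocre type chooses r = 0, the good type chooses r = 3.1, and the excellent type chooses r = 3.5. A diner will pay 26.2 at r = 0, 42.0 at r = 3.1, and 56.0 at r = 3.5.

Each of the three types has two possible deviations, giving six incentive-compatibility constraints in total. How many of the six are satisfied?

3

Good (own payoff 42.0 − 6.5×3.1 = 21.85): to r=0 gives 26.2 → profitable ✗; to r=3.5 gives 56.0 − 6.5×3.5 = 33.25 → profitable ✗.
Excellent (own payoff 56.0 − 2.8×3.5 = 46.2): to r=0 gives 26.2 → no gain ✓; to r=3.1 gives 42.0 − 2.8×3.1 = 33.32 → no gain ✓.
Mediocre (own payoff 26.2): to r=3.1 gives 42.0 − 8.2×3.1 = 16.58 → no gain ✓; to r=3.5 gives 56.0 − 8.2×3.5 = 27.3 → profitable ✗.
3 of the 6 constraints hold; not an equilibrium.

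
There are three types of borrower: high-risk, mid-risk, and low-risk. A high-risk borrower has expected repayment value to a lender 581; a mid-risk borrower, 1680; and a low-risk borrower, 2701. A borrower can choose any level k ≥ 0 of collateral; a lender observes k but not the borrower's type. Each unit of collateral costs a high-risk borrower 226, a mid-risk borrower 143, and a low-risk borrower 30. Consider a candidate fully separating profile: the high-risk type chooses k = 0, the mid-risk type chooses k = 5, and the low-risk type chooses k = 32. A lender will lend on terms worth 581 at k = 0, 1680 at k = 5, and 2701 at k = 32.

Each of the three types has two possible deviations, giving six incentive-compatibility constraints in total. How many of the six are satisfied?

6

Low-risk (own payoff 2701 − 30×32 = 1741): to k=0 gives 581 → no gain ✓; to k=5 gives 1680 − 30×5 = 1530 → no gain ✓.
High-risk (own payoff 581): to k=5 gives 1680 − 226×5 = 550 → no gain ✓; to k=32 gives 2701 − 226×32 = -4531 → no gain ✓.
Mid-risk (own payoff 1680 − 143×5 = 965): to k=0 gives 581 → no gain ✓; to k=32 gives 2701 − 143×32 = -1875 → no gain ✓.
6 of the 6 constraints hold; this profile is a separating equilibrium.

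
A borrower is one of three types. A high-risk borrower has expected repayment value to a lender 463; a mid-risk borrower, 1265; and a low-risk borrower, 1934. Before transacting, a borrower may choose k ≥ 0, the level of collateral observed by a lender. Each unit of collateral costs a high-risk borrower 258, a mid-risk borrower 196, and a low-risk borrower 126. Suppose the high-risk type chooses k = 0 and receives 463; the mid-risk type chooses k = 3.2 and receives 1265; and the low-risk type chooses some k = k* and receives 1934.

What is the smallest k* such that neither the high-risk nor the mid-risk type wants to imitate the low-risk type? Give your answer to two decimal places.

6.61

Mid-risk type (on-path payoff 1265 − 196×3.2 = 637.8) won't mimic when 637.8 ≥ 1934 − 196·k*, i.e. k* ≥ 6.61.
High-risk type (on-path payoff 463) won't mimic when 463 ≥ 1934 − 258·k*, i.e. k* ≥ 5.70.
Both must hold, so k* = max(5.70, 6.61) = 6.61. The mid-risk type's constraint binds.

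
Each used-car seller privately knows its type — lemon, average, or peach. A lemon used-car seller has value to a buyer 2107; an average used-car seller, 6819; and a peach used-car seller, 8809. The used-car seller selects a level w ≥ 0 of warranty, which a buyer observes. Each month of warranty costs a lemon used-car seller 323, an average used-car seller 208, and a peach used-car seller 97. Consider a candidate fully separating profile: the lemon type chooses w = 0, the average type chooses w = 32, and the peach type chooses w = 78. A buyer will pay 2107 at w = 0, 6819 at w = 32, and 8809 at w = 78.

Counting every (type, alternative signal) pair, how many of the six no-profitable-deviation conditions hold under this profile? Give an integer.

3

Peach (own payoff 8809 − 97×78 = 1243): to w=0 gives 2107 → profitable ✗; to w=32 gives 6819 − 97×32 = 3715 → profitable ✗.
Average (own payoff 6819 − 208×32 = 163): to w=0 gives 2107 → profitable ✗; to w=78 gives 8809 − 208×78 = -7415 → no gain ✓.
Lemon (own payoff 2107): to w=32 gives 6819 − 323×32 = -3517 → no gain ✓; to w=78 gives 8809 − 323×78 = -16385 → no gain ✓.
3 of the 6 constraints hold; not an equilibrium.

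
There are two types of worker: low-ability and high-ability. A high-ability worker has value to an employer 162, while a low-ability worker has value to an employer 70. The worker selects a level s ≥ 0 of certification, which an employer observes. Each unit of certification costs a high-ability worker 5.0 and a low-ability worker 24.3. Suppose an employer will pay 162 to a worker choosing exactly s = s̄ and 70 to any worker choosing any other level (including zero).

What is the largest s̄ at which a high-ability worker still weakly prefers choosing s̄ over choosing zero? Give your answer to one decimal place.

Choosing s̄ yields the high-ability type 162 − 5.0·s̄; choosing zero yields 70.
The high-ability type is indifferent at 162 − 5.0·s̄ = 70, i.e. s̄ = (162 − 70) / 5.0 = 18.4.
For any s̄ above 18.4 the high-ability type would rather pool at zero, so separation collapses.

18.4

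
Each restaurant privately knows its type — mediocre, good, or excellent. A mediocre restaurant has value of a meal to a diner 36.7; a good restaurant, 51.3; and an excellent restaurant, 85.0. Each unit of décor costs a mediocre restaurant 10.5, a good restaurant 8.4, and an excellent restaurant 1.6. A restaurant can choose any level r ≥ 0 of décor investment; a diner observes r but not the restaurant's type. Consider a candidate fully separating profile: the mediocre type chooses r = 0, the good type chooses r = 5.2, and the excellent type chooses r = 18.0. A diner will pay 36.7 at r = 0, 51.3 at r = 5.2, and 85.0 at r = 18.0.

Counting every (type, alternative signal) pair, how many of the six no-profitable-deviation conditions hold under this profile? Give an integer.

5

Excellent (own payoff 85.0 − 1.6×18.0 = 56.2): to r=0 gives 36.7 → no gain ✓; to r=5.2 gives 51.3 − 1.6×5.2 = 42.98 → no gain ✓.
Mediocre (own payoff 36.7): to r=5.2 gives 51.3 − 10.5×5.2 = -3.3 → no gain ✓; to r=18.0 gives 85.0 − 10.5×18.0 = -104 → no gain ✓.
Good (own payoff 51.3 − 8.4×5.2 = 7.62): to r=0 gives 36.7 → profitable ✗; to r=18.0 gives 85.0 − 8.4×18.0 = -66.2 → no gain ✓.
5 of the 6 constraints hold; not an equilibrium.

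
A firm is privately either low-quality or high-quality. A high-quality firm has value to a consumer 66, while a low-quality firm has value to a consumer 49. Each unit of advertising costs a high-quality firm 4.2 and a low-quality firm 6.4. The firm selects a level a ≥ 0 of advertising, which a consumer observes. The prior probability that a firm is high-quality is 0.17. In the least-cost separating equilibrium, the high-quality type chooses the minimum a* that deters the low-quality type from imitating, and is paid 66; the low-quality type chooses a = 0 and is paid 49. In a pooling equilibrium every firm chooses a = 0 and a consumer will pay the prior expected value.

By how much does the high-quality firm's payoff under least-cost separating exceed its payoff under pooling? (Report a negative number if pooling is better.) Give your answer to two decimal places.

Least-cost separating signal: a* solves 49 = 66 − 6.4·a*, so a* = (66 − 49)/6.4 ≈ 2.6563.
High-quality type's separating payoff: 66 − 4.2 × a* = 66 − 4.2 × (66 − 49)/6.4 = 66 − 71.4/6.4 ≈ 54.8438.
Pooling payoff: 0.17 × 66 + 0.83 × 49 = 51.89.
Difference: 54.8438 − 51.89 = 2.9538, i.e. 2.95 to two decimal places.
The high-quality type prefers to separate.

2.95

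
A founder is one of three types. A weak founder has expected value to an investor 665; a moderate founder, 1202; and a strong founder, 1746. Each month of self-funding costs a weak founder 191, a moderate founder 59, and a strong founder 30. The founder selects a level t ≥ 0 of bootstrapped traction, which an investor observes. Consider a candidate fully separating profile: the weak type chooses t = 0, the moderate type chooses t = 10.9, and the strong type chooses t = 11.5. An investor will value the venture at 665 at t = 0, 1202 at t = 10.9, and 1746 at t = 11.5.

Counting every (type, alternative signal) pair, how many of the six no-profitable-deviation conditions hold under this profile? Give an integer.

Moderate (own payoff 1202 − 59×10.9 = 558.9): to t=0 gives 665 → profitable ✗; to t=11.5 gives 1746 − 59×11.5 = 1067.5 → profitable ✗.
Weak (own payoff 665): to t=10.9 gives 1202 − 191×10.9 = -879.9 → no gain ✓; to t=11.5 gives 1746 − 191×11.5 = -450.5 → no gain ✓.
Strong (own payoff 1746 − 30×11.5 = 1401): to t=0 gives 665 → no gain ✓; to t=10.9 gives 1202 − 30×10.9 = 875 → no gain ✓.
4 of the 6 constraints hold; not an equilibrium.

4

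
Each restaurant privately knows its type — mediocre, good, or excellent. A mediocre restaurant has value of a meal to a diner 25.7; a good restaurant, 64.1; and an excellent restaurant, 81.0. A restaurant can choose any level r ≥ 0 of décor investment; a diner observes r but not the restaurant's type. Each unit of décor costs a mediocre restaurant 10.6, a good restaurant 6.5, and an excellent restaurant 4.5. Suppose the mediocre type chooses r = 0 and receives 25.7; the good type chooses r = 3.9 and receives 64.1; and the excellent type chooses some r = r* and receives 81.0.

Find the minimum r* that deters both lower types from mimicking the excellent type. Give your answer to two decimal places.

6.50

Good type (on-path payoff 64.1 − 6.5×3.9 = 38.75) won't mimic when 38.75 ≥ 81.0 − 6.5·r*, i.e. r* ≥ 6.50.
Mediocre type (on-path payoff 25.7) won't mimic when 25.7 ≥ 81.0 − 10.6·r*, i.e. r* ≥ 5.22.
Both must hold, so r* = max(5.22, 6.50) = 6.50. The good type's constraint binds.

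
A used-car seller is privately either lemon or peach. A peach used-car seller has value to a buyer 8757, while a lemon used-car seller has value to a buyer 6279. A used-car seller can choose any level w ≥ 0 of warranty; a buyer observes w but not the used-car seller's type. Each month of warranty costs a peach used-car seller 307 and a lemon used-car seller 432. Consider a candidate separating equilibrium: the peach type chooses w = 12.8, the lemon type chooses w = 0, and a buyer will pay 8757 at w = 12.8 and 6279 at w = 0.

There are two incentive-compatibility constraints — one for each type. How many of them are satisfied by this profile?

1

Peach type: signal → 8757 − 307 × 12.8 = 4827.4; deviate to 0 → 6279. IC fails (4827.4 < 6279).
Lemon type: stay at 0 → 6279; mimic → 8757 − 432 × 12.8 = 3227.4. IC holds (6279 ≥ 3227.4).
1 of 2 constraints hold, so this profile is not an equilibrium.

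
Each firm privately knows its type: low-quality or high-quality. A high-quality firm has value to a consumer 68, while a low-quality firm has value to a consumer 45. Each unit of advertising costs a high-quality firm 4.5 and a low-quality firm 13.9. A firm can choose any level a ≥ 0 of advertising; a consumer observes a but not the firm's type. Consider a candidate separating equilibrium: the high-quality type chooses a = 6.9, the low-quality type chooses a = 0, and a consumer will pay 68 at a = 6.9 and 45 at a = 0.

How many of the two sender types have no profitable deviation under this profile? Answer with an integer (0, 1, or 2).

Low-quality type: stay at 0 → 45; mimic → 68 − 13.9 × 6.9 = -27.91. IC holds (45 ≥ -27.91).
High-quality type: signal → 68 − 4.5 × 6.9 = 36.95; deviate to 0 → 45. IC fails (36.95 < 45).
1 of 2 constraints hold, so this profile is not an equilibrium.

1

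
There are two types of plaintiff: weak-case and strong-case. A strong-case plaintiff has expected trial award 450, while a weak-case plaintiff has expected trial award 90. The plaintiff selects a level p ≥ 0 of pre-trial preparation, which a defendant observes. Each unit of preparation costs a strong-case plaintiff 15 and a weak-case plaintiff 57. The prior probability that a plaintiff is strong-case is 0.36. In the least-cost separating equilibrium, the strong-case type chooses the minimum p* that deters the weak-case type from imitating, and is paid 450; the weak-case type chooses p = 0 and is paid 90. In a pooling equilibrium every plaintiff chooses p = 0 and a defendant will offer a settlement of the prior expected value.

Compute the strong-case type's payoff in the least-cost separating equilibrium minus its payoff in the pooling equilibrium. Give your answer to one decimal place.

Least-cost separating signal: p* solves 90 = 450 − 57·p*, so p* = (450 − 90)/57 ≈ 6.3158.
Strong-case type's separating payoff: 450 − 15 × p* = 450 − 15 × (450 − 90)/57 = 450 − 5400/57 ≈ 355.263.
Pooling payoff: 0.36 × 450 + 0.64 × 90 = 219.6.
Difference: 355.263 − 219.6 = 135.663, i.e. 135.7 to one decimal place.
The strong-case type prefers to separate.

135.7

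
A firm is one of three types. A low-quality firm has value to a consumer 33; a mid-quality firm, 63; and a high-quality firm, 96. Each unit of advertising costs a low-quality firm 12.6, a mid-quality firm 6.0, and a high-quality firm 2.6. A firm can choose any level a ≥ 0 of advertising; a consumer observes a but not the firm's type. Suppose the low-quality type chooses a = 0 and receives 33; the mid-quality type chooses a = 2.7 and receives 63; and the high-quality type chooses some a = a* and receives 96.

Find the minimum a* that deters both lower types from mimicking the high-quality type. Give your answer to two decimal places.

Low-quality type (on-path payoff 33) won't mimic when 33 ≥ 96 − 12.6·a*, i.e. a* ≥ 5.00.
Mid-quality type (on-path payoff 63 − 6.0×2.7 = 46.8) won't mimic when 46.8 ≥ 96 − 6.0·a*, i.e. a* ≥ 8.20.
Both must hold, so a* = max(5.00, 8.20) = 8.20. The mid-quality type's constraint binds.

8.20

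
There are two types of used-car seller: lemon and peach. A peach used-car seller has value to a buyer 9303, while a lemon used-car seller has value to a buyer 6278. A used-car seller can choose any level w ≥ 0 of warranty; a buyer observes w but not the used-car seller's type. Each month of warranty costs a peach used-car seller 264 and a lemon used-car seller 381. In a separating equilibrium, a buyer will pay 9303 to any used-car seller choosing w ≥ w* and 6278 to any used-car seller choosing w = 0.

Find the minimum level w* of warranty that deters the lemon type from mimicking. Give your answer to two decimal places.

A lemon used-car seller choosing w = 0 receives 6278.
Imitating at w* instead would pay 9303 at cost 381·w*, netting 9303 − 381·w*.
Indifference: 6278 = 9303 − 381·w*, so w* = (9303 − 6278) / 381 ≈ 7.94.
At w* the lemon type's incentive constraint just binds; the peach type strictly prefers w* since its per-unit cost is lower.

7.94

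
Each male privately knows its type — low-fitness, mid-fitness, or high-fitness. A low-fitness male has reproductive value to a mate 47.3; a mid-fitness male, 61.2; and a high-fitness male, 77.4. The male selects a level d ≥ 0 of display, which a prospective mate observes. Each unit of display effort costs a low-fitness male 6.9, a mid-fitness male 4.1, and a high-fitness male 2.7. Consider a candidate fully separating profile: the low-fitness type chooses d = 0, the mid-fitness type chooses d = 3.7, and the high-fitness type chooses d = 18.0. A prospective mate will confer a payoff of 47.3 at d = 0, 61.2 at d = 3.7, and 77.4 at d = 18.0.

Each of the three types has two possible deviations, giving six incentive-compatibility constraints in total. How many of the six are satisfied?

3

Low-fitness (own payoff 47.3): to d=3.7 gives 61.2 − 6.9×3.7 = 35.67 → no gain ✓; to d=18.0 gives 77.4 − 6.9×18.0 = -46.8 → no gain ✓.
High-fitness (own payoff 77.4 − 2.7×18.0 = 28.8): to d=0 gives 47.3 → profitable ✗; to d=3.7 gives 61.2 − 2.7×3.7 = 51.21 → profitable ✗.
Mid-fitness (own payoff 61.2 − 4.1×3.7 = 46.03): to d=0 gives 47.3 → profitable ✗; to d=18.0 gives 77.4 − 4.1×18.0 = 3.6 → no gain ✓.
3 of the 6 constraints hold; not an equilibrium.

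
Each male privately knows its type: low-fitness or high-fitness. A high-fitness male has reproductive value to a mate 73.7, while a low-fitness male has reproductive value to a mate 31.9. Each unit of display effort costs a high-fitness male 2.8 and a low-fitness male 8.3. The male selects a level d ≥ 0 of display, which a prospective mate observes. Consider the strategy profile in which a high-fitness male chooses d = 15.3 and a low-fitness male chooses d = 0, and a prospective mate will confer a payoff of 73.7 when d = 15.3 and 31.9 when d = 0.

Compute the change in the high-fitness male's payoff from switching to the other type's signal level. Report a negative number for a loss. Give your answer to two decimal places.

Playing d = 15.3 the high-fitness male receives 73.7 − 2.8 × 15.3 = 30.86.
Deviating to d = 0 yields 31.9 instead.
Gain from deviating: 31.9 − 30.86 = 1.04.
The gain is positive, so the high-fitness type's incentive-compatibility constraint is violated — this profile is not a separating equilibrium.

1.04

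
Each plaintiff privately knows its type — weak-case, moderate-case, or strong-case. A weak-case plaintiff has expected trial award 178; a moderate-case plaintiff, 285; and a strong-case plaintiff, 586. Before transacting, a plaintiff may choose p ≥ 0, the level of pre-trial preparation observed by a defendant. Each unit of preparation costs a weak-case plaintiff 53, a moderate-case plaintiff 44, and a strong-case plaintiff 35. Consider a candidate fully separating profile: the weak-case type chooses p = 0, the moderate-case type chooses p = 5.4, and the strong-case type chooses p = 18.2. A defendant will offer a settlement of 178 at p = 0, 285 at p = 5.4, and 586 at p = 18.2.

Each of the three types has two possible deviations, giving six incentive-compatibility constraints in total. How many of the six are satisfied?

Moderate-case (own payoff 285 − 44×5.4 = 47.4): to p=0 gives 178 → profitable ✗; to p=18.2 gives 586 − 44×18.2 = -214.8 → no gain ✓.
Strong-case (own payoff 586 − 35×18.2 = -51): to p=0 gives 178 → profitable ✗; to p=5.4 gives 285 − 35×5.4 = 96 → profitable ✗.
Weak-case (own payoff 178): to p=5.4 gives 285 − 53×5.4 = -1.2 → no gain ✓; to p=18.2 gives 586 − 53×18.2 = -378.6 → no gain ✓.
3 of the 6 constraints hold; not an equilibrium.

3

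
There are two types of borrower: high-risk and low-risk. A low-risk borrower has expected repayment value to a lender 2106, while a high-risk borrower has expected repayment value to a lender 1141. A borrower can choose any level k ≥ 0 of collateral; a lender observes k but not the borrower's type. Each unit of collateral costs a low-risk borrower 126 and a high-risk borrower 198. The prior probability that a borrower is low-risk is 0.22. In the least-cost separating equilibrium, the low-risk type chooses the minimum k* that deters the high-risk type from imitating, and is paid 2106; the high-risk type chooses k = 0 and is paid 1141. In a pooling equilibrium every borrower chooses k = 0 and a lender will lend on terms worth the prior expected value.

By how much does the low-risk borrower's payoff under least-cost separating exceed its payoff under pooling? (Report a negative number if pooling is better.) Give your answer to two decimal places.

Least-cost separating signal: k* solves 1141 = 2106 − 198·k*, so k* = (2106 − 1141)/198 ≈ 4.8737.
Low-risk type's separating payoff: 2106 − 126 × k* = 2106 − 126 × (2106 − 1141)/198 = 2106 − 121590/198 ≈ 1491.9091.
Pooling payoff: 0.22 × 2106 + 0.78 × 1141 = 1353.3.
Difference: 1491.9091 − 1353.3 = 138.6091, i.e. 138.61 to two decimal places.
The low-risk type prefers to separate.

138.61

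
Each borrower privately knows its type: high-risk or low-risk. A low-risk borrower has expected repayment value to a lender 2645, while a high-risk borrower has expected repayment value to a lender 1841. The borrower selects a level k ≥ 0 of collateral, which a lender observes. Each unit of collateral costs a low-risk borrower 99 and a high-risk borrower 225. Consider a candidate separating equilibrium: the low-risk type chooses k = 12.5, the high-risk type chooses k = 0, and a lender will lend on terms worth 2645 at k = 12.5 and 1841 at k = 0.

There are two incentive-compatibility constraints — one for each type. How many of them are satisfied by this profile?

1

Low-risk type: signal → 2645 − 99 × 12.5 = 1407.5; deviate to 0 → 1841. IC fails (1407.5 < 1841).
High-risk type: stay at 0 → 1841; mimic → 2645 − 225 × 12.5 = -167.5. IC holds (1841 ≥ -167.5).
1 of 2 constraints hold, so this profile is not an equilibrium.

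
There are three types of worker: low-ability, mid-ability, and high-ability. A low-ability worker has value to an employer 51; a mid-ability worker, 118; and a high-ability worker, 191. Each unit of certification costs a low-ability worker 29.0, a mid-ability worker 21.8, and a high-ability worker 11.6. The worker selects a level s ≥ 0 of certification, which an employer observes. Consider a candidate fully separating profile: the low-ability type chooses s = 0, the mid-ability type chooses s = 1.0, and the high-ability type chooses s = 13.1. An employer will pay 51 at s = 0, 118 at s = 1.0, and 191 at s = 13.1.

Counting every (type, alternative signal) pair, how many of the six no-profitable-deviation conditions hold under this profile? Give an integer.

High-ability (own payoff 191 − 11.6×13.1 = 39.04): to s=0 gives 51 → profitable ✗; to s=1.0 gives 118 − 11.6×1.0 = 106.4 → profitable ✗.
Low-ability (own payoff 51): to s=1.0 gives 118 − 29.0×1.0 = 89 → profitable ✗; to s=13.1 gives 191 − 29.0×13.1 = -188.9 → no gain ✓.
Mid-ability (own payoff 118 − 21.8×1.0 = 96.2): to s=0 gives 51 → no gain ✓; to s=13.1 gives 191 − 21.8×13.1 = -94.58 → no gain ✓.
3 of the 6 constraints hold; not an equilibrium.

3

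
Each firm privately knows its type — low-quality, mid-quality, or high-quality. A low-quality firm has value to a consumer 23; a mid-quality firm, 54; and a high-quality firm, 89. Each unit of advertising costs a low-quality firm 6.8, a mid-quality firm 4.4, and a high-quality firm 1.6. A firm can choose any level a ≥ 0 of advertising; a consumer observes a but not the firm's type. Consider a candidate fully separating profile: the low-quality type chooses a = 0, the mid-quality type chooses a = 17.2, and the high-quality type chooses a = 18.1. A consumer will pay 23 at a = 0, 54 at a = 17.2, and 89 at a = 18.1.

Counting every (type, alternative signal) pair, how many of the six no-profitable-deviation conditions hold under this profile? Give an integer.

High-quality (own payoff 89 − 1.6×18.1 = 60.04): to a=0 gives 23 → no gain ✓; to a=17.2 gives 54 − 1.6×17.2 = 26.48 → no gain ✓.
Low-quality (own payoff 23): to a=17.2 gives 54 − 6.8×17.2 = -62.96 → no gain ✓; to a=18.1 gives 89 − 6.8×18.1 = -34.08 → no gain ✓.
Mid-quality (own payoff 54 − 4.4×17.2 = -21.68): to a=0 gives 23 → profitable ✗; to a=18.1 gives 89 − 4.4×18.1 = 9.36 → profitable ✗.
4 of the 6 constraints hold; not an equilibrium.

4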